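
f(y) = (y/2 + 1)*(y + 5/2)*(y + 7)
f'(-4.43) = -3.26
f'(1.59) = 40.33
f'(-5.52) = 0.48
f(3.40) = 165.67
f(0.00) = 17.50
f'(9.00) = 243.25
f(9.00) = 1012.00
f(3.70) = 189.07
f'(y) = (y/2 + 1)*(y + 5/2) + (y/2 + 1)*(y + 7) + (y + 5/2)*(y + 7)/2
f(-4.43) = 6.03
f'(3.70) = 81.34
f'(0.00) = 18.25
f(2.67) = 116.74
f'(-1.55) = 4.03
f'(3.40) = 74.69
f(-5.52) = 7.87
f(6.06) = 450.53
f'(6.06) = 143.03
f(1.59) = 63.06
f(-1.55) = 1.16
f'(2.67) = 59.65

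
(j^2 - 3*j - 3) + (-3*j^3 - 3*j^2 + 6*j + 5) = -3*j^3 - 2*j^2 + 3*j + 2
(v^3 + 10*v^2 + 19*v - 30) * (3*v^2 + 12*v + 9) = 3*v^5 + 42*v^4 + 186*v^3 + 228*v^2 - 189*v - 270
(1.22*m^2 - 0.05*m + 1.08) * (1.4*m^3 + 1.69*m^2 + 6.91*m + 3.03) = 1.708*m^5 + 1.9918*m^4 + 9.8577*m^3 + 5.1763*m^2 + 7.3113*m + 3.2724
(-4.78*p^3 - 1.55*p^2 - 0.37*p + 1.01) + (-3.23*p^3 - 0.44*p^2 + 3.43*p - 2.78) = -8.01*p^3 - 1.99*p^2 + 3.06*p - 1.77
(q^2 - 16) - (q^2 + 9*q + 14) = -9*q - 30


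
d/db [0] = 0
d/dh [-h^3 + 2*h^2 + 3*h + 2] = -3*h^2 + 4*h + 3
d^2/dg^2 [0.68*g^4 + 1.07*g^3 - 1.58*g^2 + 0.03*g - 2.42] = 8.16*g^2 + 6.42*g - 3.16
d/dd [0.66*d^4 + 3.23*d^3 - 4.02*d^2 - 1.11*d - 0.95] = 2.64*d^3 + 9.69*d^2 - 8.04*d - 1.11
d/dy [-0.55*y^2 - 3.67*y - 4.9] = -1.1*y - 3.67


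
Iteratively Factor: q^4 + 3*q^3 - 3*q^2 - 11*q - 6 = (q + 1)*(q^3 + 2*q^2 - 5*q - 6) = (q - 2)*(q + 1)*(q^2 + 4*q + 3) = (q - 2)*(q + 1)*(q + 3)*(q + 1)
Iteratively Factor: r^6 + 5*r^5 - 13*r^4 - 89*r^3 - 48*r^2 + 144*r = (r)*(r^5 + 5*r^4 - 13*r^3 - 89*r^2 - 48*r + 144) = r*(r + 3)*(r^4 + 2*r^3 - 19*r^2 - 32*r + 48) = r*(r + 3)*(r + 4)*(r^3 - 2*r^2 - 11*r + 12) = r*(r - 4)*(r + 3)*(r + 4)*(r^2 + 2*r - 3) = r*(r - 4)*(r - 1)*(r + 3)*(r + 4)*(r + 3)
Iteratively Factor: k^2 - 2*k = (k)*(k - 2)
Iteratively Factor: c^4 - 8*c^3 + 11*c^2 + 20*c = (c - 5)*(c^3 - 3*c^2 - 4*c) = (c - 5)*(c + 1)*(c^2 - 4*c) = (c - 5)*(c - 4)*(c + 1)*(c)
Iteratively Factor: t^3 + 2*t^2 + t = (t + 1)*(t^2 + t) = (t + 1)^2*(t)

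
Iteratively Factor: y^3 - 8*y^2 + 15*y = (y)*(y^2 - 8*y + 15) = y*(y - 5)*(y - 3)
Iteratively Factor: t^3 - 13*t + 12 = (t - 1)*(t^2 + t - 12) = (t - 1)*(t + 4)*(t - 3)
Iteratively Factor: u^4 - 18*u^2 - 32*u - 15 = (u + 1)*(u^3 - u^2 - 17*u - 15) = (u + 1)*(u + 3)*(u^2 - 4*u - 5) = (u + 1)^2*(u + 3)*(u - 5)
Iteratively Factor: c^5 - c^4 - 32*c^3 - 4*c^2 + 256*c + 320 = (c - 5)*(c^4 + 4*c^3 - 12*c^2 - 64*c - 64) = (c - 5)*(c - 4)*(c^3 + 8*c^2 + 20*c + 16) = (c - 5)*(c - 4)*(c + 4)*(c^2 + 4*c + 4) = (c - 5)*(c - 4)*(c + 2)*(c + 4)*(c + 2)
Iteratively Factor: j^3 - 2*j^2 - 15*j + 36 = (j + 4)*(j^2 - 6*j + 9) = (j - 3)*(j + 4)*(j - 3)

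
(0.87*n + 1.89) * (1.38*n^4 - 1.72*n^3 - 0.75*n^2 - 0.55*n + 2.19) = 1.2006*n^5 + 1.1118*n^4 - 3.9033*n^3 - 1.896*n^2 + 0.8658*n + 4.1391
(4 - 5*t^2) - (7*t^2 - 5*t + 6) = -12*t^2 + 5*t - 2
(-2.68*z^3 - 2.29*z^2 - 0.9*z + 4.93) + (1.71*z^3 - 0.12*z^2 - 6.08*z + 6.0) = -0.97*z^3 - 2.41*z^2 - 6.98*z + 10.93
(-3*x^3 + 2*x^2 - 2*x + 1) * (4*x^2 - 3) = -12*x^5 + 8*x^4 + x^3 - 2*x^2 + 6*x - 3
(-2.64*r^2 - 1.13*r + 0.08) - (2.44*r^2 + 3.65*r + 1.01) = -5.08*r^2 - 4.78*r - 0.93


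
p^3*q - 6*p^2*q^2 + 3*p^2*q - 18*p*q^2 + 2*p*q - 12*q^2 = (p + 2)*(p - 6*q)*(p*q + q)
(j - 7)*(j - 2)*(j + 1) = j^3 - 8*j^2 + 5*j + 14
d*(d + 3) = d^2 + 3*d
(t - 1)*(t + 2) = t^2 + t - 2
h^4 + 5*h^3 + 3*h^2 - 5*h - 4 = (h - 1)*(h + 1)^2*(h + 4)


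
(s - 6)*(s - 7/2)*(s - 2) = s^3 - 23*s^2/2 + 40*s - 42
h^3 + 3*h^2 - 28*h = h*(h - 4)*(h + 7)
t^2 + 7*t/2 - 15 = (t - 5/2)*(t + 6)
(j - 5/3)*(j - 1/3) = j^2 - 2*j + 5/9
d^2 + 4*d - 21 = (d - 3)*(d + 7)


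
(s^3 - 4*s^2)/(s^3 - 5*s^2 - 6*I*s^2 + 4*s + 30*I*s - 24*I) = s^2/(s^2 - s*(1 + 6*I) + 6*I)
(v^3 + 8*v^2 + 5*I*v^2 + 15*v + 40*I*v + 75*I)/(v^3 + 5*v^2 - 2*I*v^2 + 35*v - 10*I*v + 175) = (v + 3)/(v - 7*I)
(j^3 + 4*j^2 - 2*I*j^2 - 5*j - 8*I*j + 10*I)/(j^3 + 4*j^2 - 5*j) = (j - 2*I)/j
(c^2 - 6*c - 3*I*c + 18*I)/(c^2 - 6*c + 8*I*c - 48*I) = (c - 3*I)/(c + 8*I)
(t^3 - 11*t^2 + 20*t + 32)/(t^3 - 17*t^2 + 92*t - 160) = (t + 1)/(t - 5)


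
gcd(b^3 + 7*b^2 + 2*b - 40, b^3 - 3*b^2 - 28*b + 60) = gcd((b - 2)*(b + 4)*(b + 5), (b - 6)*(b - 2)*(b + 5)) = b^2 + 3*b - 10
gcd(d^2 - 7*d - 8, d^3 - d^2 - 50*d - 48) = d^2 - 7*d - 8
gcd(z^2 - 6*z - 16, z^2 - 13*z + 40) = z - 8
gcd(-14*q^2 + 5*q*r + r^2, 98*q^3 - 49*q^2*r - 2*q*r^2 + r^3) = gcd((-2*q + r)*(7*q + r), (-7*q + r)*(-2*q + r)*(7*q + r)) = 14*q^2 - 5*q*r - r^2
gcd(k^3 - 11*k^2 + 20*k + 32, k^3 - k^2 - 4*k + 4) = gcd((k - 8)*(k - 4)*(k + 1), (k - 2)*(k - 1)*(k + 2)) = 1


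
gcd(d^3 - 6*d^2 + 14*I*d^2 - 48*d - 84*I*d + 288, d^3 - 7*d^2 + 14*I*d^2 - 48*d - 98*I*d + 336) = d^2 + 14*I*d - 48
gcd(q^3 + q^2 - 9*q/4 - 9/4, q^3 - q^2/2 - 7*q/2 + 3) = q - 3/2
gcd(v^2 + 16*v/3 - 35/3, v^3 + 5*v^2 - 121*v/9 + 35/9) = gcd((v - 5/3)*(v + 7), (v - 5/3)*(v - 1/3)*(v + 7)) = v^2 + 16*v/3 - 35/3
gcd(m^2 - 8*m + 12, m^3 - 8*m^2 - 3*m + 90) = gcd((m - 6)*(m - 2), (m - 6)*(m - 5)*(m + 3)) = m - 6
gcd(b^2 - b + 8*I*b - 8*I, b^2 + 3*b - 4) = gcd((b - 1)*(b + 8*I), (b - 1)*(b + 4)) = b - 1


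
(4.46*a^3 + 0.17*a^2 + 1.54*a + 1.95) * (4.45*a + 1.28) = 19.847*a^4 + 6.4653*a^3 + 7.0706*a^2 + 10.6487*a + 2.496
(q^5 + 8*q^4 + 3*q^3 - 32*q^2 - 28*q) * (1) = q^5 + 8*q^4 + 3*q^3 - 32*q^2 - 28*q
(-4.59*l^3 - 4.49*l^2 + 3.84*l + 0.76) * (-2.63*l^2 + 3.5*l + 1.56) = 12.0717*l^5 - 4.2563*l^4 - 32.9746*l^3 + 4.4368*l^2 + 8.6504*l + 1.1856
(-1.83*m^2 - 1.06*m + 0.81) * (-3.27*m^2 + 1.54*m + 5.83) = 5.9841*m^4 + 0.648*m^3 - 14.95*m^2 - 4.9324*m + 4.7223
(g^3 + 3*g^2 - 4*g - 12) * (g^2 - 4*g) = g^5 - g^4 - 16*g^3 + 4*g^2 + 48*g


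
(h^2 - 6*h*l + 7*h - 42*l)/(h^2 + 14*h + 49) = (h - 6*l)/(h + 7)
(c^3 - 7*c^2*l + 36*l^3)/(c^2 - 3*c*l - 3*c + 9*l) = (c^2 - 4*c*l - 12*l^2)/(c - 3)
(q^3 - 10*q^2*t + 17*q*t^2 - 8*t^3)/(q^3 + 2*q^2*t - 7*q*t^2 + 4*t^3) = (q - 8*t)/(q + 4*t)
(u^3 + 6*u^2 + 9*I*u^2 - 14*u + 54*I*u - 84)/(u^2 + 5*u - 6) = (u^2 + 9*I*u - 14)/(u - 1)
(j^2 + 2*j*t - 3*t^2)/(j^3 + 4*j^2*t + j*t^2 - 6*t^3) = 1/(j + 2*t)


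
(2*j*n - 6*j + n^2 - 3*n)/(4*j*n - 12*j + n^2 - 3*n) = (2*j + n)/(4*j + n)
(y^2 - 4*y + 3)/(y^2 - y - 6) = (y - 1)/(y + 2)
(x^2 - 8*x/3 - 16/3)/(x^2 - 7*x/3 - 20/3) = (3*x + 4)/(3*x + 5)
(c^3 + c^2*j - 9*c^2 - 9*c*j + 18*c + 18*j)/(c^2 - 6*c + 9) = (c^2 + c*j - 6*c - 6*j)/(c - 3)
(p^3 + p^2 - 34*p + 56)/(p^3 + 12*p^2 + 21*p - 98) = (p - 4)/(p + 7)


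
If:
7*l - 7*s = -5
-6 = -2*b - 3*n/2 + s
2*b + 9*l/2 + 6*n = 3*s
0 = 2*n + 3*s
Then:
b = 1935/476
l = -1/17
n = -117/119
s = 78/119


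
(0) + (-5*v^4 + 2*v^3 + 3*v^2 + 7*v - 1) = -5*v^4 + 2*v^3 + 3*v^2 + 7*v - 1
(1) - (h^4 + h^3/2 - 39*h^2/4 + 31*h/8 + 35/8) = -h^4 - h^3/2 + 39*h^2/4 - 31*h/8 - 27/8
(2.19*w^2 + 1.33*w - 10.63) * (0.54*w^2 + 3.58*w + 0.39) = 1.1826*w^4 + 8.5584*w^3 - 0.124700000000001*w^2 - 37.5367*w - 4.1457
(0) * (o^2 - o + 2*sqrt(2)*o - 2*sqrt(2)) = 0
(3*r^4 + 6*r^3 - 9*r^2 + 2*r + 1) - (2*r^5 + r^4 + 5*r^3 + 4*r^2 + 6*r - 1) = -2*r^5 + 2*r^4 + r^3 - 13*r^2 - 4*r + 2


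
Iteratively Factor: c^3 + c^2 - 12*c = (c - 3)*(c^2 + 4*c) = (c - 3)*(c + 4)*(c)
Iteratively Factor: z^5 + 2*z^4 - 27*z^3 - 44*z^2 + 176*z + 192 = (z + 1)*(z^4 + z^3 - 28*z^2 - 16*z + 192) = (z + 1)*(z + 4)*(z^3 - 3*z^2 - 16*z + 48) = (z - 4)*(z + 1)*(z + 4)*(z^2 + z - 12) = (z - 4)*(z + 1)*(z + 4)^2*(z - 3)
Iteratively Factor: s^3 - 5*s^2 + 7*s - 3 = (s - 1)*(s^2 - 4*s + 3) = (s - 1)^2*(s - 3)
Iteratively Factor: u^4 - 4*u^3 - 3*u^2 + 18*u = (u - 3)*(u^3 - u^2 - 6*u) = u*(u - 3)*(u^2 - u - 6) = u*(u - 3)*(u + 2)*(u - 3)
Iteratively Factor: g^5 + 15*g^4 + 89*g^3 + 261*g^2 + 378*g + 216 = (g + 3)*(g^4 + 12*g^3 + 53*g^2 + 102*g + 72) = (g + 3)^2*(g^3 + 9*g^2 + 26*g + 24) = (g + 2)*(g + 3)^2*(g^2 + 7*g + 12) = (g + 2)*(g + 3)^3*(g + 4)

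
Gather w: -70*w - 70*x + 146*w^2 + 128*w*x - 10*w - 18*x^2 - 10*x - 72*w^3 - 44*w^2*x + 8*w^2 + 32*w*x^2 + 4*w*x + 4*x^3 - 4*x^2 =-72*w^3 + w^2*(154 - 44*x) + w*(32*x^2 + 132*x - 80) + 4*x^3 - 22*x^2 - 80*x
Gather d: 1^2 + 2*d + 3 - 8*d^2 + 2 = -8*d^2 + 2*d + 6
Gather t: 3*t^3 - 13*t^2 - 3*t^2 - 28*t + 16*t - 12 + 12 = 3*t^3 - 16*t^2 - 12*t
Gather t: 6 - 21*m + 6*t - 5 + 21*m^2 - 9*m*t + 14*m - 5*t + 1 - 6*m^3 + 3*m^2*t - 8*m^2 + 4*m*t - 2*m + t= -6*m^3 + 13*m^2 - 9*m + t*(3*m^2 - 5*m + 2) + 2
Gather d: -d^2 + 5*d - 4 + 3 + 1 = -d^2 + 5*d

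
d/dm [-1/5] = 0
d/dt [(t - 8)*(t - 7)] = 2*t - 15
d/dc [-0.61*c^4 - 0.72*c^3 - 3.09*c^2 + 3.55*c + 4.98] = -2.44*c^3 - 2.16*c^2 - 6.18*c + 3.55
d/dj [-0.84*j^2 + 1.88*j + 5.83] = 1.88 - 1.68*j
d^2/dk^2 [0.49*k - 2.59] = 0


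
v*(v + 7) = v^2 + 7*v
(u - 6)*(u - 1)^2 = u^3 - 8*u^2 + 13*u - 6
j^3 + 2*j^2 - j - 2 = (j - 1)*(j + 1)*(j + 2)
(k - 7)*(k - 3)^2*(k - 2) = k^4 - 15*k^3 + 77*k^2 - 165*k + 126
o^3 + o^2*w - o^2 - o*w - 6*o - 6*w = (o - 3)*(o + 2)*(o + w)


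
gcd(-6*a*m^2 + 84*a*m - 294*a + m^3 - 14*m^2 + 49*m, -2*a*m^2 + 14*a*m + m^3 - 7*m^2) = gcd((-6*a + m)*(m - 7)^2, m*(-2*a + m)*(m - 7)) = m - 7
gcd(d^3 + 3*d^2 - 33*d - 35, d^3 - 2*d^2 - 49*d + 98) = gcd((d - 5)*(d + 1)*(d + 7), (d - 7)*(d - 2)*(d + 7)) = d + 7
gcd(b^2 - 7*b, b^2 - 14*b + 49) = b - 7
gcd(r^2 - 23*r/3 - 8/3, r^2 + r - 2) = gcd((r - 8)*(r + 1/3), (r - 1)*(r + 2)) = 1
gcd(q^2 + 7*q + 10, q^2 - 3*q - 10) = q + 2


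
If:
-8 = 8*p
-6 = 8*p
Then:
No Solution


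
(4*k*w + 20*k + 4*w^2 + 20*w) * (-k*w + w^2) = -4*k^2*w^2 - 20*k^2*w + 4*w^4 + 20*w^3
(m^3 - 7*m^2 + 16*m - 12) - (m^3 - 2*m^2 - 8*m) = -5*m^2 + 24*m - 12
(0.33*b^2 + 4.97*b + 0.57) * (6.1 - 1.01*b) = -0.3333*b^3 - 3.0067*b^2 + 29.7413*b + 3.477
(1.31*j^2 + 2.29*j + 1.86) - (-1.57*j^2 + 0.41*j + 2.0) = 2.88*j^2 + 1.88*j - 0.14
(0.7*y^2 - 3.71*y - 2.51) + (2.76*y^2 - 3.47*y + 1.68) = 3.46*y^2 - 7.18*y - 0.83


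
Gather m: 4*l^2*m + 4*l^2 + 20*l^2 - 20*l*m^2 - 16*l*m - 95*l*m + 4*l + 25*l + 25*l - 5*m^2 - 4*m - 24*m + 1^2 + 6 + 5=24*l^2 + 54*l + m^2*(-20*l - 5) + m*(4*l^2 - 111*l - 28) + 12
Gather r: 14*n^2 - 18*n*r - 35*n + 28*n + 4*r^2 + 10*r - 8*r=14*n^2 - 7*n + 4*r^2 + r*(2 - 18*n)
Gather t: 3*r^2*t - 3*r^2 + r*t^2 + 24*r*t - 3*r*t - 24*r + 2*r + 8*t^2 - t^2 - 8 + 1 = -3*r^2 - 22*r + t^2*(r + 7) + t*(3*r^2 + 21*r) - 7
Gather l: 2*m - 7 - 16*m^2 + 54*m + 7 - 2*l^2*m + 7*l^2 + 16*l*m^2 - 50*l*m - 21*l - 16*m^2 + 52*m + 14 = l^2*(7 - 2*m) + l*(16*m^2 - 50*m - 21) - 32*m^2 + 108*m + 14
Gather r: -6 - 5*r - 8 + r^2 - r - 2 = r^2 - 6*r - 16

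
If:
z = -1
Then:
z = -1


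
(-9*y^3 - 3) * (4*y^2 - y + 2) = -36*y^5 + 9*y^4 - 18*y^3 - 12*y^2 + 3*y - 6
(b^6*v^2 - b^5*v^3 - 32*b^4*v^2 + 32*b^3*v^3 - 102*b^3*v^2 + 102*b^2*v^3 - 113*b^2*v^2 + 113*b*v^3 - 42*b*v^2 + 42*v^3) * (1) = b^6*v^2 - b^5*v^3 - 32*b^4*v^2 + 32*b^3*v^3 - 102*b^3*v^2 + 102*b^2*v^3 - 113*b^2*v^2 + 113*b*v^3 - 42*b*v^2 + 42*v^3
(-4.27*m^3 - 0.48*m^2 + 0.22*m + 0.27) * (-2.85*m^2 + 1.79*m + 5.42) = 12.1695*m^5 - 6.2753*m^4 - 24.6296*m^3 - 2.9773*m^2 + 1.6757*m + 1.4634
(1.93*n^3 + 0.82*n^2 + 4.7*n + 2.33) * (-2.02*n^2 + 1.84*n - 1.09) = -3.8986*n^5 + 1.8948*n^4 - 10.0889*n^3 + 3.0476*n^2 - 0.8358*n - 2.5397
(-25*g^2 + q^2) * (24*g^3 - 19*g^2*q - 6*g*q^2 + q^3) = -600*g^5 + 475*g^4*q + 174*g^3*q^2 - 44*g^2*q^3 - 6*g*q^4 + q^5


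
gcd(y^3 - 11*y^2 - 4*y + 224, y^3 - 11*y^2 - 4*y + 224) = y^3 - 11*y^2 - 4*y + 224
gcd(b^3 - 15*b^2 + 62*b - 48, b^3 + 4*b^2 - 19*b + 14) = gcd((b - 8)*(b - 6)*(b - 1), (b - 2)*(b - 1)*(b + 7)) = b - 1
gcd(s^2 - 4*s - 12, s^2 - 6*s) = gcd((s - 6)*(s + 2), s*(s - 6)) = s - 6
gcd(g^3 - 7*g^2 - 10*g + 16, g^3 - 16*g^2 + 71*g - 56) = g^2 - 9*g + 8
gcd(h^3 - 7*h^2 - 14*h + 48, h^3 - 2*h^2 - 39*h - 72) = h^2 - 5*h - 24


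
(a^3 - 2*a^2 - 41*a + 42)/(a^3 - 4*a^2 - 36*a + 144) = (a^2 - 8*a + 7)/(a^2 - 10*a + 24)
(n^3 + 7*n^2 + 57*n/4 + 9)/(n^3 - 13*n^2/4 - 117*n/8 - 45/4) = 2*(2*n^2 + 11*n + 12)/(4*n^2 - 19*n - 30)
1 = 1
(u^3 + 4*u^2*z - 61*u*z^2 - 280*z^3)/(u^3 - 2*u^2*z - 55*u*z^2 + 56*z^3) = (-u - 5*z)/(-u + z)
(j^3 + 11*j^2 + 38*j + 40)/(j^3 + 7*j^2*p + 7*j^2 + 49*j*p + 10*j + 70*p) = (j + 4)/(j + 7*p)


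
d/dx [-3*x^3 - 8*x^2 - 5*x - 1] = -9*x^2 - 16*x - 5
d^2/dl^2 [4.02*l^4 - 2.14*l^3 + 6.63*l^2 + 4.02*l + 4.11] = 48.24*l^2 - 12.84*l + 13.26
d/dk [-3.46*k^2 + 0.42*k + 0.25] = 0.42 - 6.92*k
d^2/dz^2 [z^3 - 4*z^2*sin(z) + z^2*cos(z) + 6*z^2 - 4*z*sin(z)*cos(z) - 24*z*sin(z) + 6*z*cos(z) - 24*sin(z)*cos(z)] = 4*z^2*sin(z) - z^2*cos(z) + 20*z*sin(z) + 8*z*sin(2*z) - 22*z*cos(z) + 6*z - 20*sin(z) + 48*sin(2*z) - 46*cos(z) - 8*cos(2*z) + 12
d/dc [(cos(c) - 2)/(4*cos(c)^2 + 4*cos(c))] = (sin(c)/4 - sin(c)/(2*cos(c)^2) - tan(c))/(cos(c) + 1)^2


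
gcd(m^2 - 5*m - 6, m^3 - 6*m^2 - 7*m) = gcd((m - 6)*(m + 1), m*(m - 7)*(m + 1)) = m + 1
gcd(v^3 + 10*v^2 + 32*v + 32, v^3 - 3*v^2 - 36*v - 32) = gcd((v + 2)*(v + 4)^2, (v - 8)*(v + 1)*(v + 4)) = v + 4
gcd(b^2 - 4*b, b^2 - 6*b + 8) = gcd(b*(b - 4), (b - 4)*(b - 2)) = b - 4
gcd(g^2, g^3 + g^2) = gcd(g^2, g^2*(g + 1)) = g^2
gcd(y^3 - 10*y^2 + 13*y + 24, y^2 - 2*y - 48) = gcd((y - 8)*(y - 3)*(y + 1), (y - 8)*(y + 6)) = y - 8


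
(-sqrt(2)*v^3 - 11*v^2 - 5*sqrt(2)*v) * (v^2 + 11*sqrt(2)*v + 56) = -sqrt(2)*v^5 - 33*v^4 - 182*sqrt(2)*v^3 - 726*v^2 - 280*sqrt(2)*v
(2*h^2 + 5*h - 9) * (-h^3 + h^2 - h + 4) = -2*h^5 - 3*h^4 + 12*h^3 - 6*h^2 + 29*h - 36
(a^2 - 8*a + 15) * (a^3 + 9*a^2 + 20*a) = a^5 + a^4 - 37*a^3 - 25*a^2 + 300*a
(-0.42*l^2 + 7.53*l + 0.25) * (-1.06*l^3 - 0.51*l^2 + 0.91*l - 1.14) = 0.4452*l^5 - 7.7676*l^4 - 4.4875*l^3 + 7.2036*l^2 - 8.3567*l - 0.285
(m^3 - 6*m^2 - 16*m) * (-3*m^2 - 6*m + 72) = -3*m^5 + 12*m^4 + 156*m^3 - 336*m^2 - 1152*m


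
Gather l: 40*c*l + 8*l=l*(40*c + 8)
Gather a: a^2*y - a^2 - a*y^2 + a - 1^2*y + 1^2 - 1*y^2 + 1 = a^2*(y - 1) + a*(1 - y^2) - y^2 - y + 2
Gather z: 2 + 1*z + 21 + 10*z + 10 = 11*z + 33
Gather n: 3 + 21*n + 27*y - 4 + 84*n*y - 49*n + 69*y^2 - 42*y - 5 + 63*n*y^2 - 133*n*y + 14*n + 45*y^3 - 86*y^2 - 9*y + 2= n*(63*y^2 - 49*y - 14) + 45*y^3 - 17*y^2 - 24*y - 4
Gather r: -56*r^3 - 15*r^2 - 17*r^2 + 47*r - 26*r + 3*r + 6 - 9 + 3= -56*r^3 - 32*r^2 + 24*r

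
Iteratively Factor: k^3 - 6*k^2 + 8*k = (k - 4)*(k^2 - 2*k) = (k - 4)*(k - 2)*(k)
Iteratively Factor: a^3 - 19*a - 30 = (a - 5)*(a^2 + 5*a + 6) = (a - 5)*(a + 2)*(a + 3)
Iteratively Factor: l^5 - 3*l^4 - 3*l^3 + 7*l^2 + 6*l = (l + 1)*(l^4 - 4*l^3 + l^2 + 6*l) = l*(l + 1)*(l^3 - 4*l^2 + l + 6) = l*(l - 3)*(l + 1)*(l^2 - l - 2) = l*(l - 3)*(l - 2)*(l + 1)*(l + 1)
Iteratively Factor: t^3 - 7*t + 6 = (t + 3)*(t^2 - 3*t + 2) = (t - 2)*(t + 3)*(t - 1)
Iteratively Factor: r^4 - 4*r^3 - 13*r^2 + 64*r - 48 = (r - 3)*(r^3 - r^2 - 16*r + 16) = (r - 4)*(r - 3)*(r^2 + 3*r - 4) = (r - 4)*(r - 3)*(r - 1)*(r + 4)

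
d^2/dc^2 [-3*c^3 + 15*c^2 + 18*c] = 30 - 18*c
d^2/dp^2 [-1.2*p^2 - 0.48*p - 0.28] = -2.40000000000000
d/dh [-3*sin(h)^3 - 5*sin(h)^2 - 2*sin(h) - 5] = (-10*sin(h) + 9*cos(h)^2 - 11)*cos(h)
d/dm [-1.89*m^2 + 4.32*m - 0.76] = 4.32 - 3.78*m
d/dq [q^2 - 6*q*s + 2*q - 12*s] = 2*q - 6*s + 2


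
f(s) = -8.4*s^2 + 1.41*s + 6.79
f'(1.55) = -24.63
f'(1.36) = -21.44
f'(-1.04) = 18.88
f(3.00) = -64.58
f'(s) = 1.41 - 16.8*s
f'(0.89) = -13.54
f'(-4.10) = 70.29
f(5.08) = -202.82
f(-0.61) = 2.80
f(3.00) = -64.58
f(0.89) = 1.39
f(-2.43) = -46.24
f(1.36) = -6.83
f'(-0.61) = 11.66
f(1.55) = -11.21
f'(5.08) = -83.93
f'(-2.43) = 42.23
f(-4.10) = -140.20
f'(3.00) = -48.99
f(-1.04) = -3.76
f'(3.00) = -48.99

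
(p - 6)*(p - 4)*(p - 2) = p^3 - 12*p^2 + 44*p - 48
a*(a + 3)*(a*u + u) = a^3*u + 4*a^2*u + 3*a*u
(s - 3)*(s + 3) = s^2 - 9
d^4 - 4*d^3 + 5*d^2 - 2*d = d*(d - 2)*(d - 1)^2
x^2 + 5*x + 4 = (x + 1)*(x + 4)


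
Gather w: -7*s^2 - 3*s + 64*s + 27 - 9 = -7*s^2 + 61*s + 18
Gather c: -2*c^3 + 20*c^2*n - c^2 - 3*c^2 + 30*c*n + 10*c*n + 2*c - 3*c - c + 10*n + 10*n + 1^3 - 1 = -2*c^3 + c^2*(20*n - 4) + c*(40*n - 2) + 20*n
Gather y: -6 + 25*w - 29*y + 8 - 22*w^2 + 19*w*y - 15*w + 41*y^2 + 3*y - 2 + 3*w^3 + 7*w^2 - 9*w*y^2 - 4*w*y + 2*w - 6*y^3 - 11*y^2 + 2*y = 3*w^3 - 15*w^2 + 12*w - 6*y^3 + y^2*(30 - 9*w) + y*(15*w - 24)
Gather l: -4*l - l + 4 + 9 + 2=15 - 5*l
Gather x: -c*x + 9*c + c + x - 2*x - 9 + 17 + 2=10*c + x*(-c - 1) + 10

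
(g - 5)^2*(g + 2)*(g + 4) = g^4 - 4*g^3 - 27*g^2 + 70*g + 200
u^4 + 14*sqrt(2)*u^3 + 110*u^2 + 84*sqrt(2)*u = u*(u + sqrt(2))*(u + 6*sqrt(2))*(u + 7*sqrt(2))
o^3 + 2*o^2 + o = o*(o + 1)^2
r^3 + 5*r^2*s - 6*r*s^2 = r*(r - s)*(r + 6*s)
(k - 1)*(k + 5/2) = k^2 + 3*k/2 - 5/2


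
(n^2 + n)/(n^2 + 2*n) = (n + 1)/(n + 2)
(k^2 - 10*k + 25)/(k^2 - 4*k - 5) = (k - 5)/(k + 1)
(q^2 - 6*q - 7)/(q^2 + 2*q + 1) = (q - 7)/(q + 1)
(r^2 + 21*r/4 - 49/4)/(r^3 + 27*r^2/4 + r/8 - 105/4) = 2*(r + 7)/(2*r^2 + 17*r + 30)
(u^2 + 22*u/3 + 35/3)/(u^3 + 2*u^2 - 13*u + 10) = (u + 7/3)/(u^2 - 3*u + 2)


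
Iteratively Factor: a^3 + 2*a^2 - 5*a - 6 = (a - 2)*(a^2 + 4*a + 3) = (a - 2)*(a + 3)*(a + 1)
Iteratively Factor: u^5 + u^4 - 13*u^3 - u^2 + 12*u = (u)*(u^4 + u^3 - 13*u^2 - u + 12) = u*(u + 4)*(u^3 - 3*u^2 - u + 3) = u*(u + 1)*(u + 4)*(u^2 - 4*u + 3) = u*(u - 3)*(u + 1)*(u + 4)*(u - 1)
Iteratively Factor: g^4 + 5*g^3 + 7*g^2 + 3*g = (g)*(g^3 + 5*g^2 + 7*g + 3) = g*(g + 3)*(g^2 + 2*g + 1) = g*(g + 1)*(g + 3)*(g + 1)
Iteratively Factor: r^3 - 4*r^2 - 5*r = (r)*(r^2 - 4*r - 5) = r*(r - 5)*(r + 1)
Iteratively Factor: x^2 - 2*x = (x - 2)*(x)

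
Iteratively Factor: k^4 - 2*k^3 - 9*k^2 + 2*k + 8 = (k + 2)*(k^3 - 4*k^2 - k + 4) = (k - 4)*(k + 2)*(k^2 - 1) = (k - 4)*(k - 1)*(k + 2)*(k + 1)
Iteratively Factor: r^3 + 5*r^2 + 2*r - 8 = (r - 1)*(r^2 + 6*r + 8) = (r - 1)*(r + 4)*(r + 2)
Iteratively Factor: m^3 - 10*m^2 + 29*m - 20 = (m - 5)*(m^2 - 5*m + 4) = (m - 5)*(m - 1)*(m - 4)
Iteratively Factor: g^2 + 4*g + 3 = (g + 3)*(g + 1)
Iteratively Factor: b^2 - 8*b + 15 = (b - 3)*(b - 5)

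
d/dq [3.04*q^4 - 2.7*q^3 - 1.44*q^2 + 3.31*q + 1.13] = 12.16*q^3 - 8.1*q^2 - 2.88*q + 3.31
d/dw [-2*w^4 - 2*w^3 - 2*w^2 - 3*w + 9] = -8*w^3 - 6*w^2 - 4*w - 3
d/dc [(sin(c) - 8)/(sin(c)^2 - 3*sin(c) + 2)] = (16*sin(c) + cos(c)^2 - 23)*cos(c)/(sin(c)^2 - 3*sin(c) + 2)^2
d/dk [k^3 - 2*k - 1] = 3*k^2 - 2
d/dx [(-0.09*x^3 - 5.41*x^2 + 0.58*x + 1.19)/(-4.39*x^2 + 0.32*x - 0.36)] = (0.3951*x^4 - 0.0576000000000008*x^3 + 0.912199999999999*x^2 + 14.3434*x - 0.5896)/(19.2721*x^4 - 2.8096*x^3 + 3.2632*x^2 - 0.2304*x + 0.1296)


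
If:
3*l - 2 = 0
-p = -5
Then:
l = 2/3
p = 5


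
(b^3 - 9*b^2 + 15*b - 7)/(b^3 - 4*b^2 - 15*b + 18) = (b^2 - 8*b + 7)/(b^2 - 3*b - 18)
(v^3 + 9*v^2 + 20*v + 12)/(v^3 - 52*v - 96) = (v + 1)/(v - 8)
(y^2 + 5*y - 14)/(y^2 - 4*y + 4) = (y + 7)/(y - 2)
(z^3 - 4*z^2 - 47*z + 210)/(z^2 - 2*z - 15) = (z^2 + z - 42)/(z + 3)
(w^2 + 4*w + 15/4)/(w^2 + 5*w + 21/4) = (2*w + 5)/(2*w + 7)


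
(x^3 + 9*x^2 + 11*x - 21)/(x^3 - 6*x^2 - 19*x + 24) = (x + 7)/(x - 8)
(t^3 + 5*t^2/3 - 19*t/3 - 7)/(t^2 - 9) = (3*t^2 - 4*t - 7)/(3*(t - 3))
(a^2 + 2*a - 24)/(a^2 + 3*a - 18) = (a - 4)/(a - 3)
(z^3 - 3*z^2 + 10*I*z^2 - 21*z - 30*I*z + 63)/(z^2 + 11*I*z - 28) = (z^2 + 3*z*(-1 + I) - 9*I)/(z + 4*I)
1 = 1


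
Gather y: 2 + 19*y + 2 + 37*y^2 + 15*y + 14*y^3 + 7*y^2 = 14*y^3 + 44*y^2 + 34*y + 4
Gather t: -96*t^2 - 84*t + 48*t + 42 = -96*t^2 - 36*t + 42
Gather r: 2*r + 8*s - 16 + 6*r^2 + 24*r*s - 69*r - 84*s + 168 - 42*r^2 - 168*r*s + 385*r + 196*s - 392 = -36*r^2 + r*(318 - 144*s) + 120*s - 240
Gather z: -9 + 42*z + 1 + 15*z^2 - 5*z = 15*z^2 + 37*z - 8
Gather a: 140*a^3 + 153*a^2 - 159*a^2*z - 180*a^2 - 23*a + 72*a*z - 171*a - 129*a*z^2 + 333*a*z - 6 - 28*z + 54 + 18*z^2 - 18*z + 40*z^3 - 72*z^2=140*a^3 + a^2*(-159*z - 27) + a*(-129*z^2 + 405*z - 194) + 40*z^3 - 54*z^2 - 46*z + 48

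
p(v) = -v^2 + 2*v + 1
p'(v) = 2 - 2*v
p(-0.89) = -1.57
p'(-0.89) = 3.78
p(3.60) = -4.76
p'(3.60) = -5.20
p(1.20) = 1.96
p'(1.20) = -0.40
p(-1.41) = -3.81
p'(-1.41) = 4.82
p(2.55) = -0.40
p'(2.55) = -3.10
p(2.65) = -0.72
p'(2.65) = -3.30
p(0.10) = 1.19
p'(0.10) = 1.80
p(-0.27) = 0.39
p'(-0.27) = 2.54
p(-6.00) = -47.00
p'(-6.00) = 14.00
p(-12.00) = -167.00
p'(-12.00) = 26.00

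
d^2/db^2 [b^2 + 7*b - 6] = 2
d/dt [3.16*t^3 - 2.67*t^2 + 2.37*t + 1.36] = 9.48*t^2 - 5.34*t + 2.37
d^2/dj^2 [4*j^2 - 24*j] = 8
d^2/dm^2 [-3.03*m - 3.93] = 0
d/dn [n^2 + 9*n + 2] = 2*n + 9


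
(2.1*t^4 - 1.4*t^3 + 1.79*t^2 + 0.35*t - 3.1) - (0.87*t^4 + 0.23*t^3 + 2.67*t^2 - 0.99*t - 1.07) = 1.23*t^4 - 1.63*t^3 - 0.88*t^2 + 1.34*t - 2.03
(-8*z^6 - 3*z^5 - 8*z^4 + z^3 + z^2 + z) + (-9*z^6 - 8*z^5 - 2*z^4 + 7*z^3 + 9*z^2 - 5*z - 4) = -17*z^6 - 11*z^5 - 10*z^4 + 8*z^3 + 10*z^2 - 4*z - 4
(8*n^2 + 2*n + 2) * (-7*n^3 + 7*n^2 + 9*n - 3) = -56*n^5 + 42*n^4 + 72*n^3 + 8*n^2 + 12*n - 6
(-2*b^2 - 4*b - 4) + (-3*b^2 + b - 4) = -5*b^2 - 3*b - 8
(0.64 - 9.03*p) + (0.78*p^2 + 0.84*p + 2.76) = 0.78*p^2 - 8.19*p + 3.4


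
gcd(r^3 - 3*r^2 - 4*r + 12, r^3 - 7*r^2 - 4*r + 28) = r^2 - 4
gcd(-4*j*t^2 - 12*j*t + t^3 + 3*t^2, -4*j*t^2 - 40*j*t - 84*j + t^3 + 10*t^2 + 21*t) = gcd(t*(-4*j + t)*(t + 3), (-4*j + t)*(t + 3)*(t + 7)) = -4*j*t - 12*j + t^2 + 3*t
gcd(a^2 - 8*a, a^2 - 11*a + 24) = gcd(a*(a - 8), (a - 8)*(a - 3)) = a - 8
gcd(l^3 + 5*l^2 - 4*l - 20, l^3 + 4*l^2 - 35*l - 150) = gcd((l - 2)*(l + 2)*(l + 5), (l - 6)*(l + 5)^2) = l + 5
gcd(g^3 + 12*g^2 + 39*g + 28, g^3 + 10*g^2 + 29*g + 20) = g^2 + 5*g + 4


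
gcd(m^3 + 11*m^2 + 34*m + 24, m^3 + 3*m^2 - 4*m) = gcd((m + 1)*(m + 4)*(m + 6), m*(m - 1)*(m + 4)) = m + 4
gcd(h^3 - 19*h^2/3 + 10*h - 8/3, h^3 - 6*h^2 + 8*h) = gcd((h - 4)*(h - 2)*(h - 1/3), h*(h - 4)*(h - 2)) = h^2 - 6*h + 8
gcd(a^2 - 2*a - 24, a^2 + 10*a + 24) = a + 4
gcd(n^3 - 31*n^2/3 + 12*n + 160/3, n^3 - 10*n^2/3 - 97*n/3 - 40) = n^2 - 19*n/3 - 40/3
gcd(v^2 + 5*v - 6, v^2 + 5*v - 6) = v^2 + 5*v - 6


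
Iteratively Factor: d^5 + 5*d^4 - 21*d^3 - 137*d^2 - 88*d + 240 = (d + 4)*(d^4 + d^3 - 25*d^2 - 37*d + 60) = (d + 3)*(d + 4)*(d^3 - 2*d^2 - 19*d + 20) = (d - 1)*(d + 3)*(d + 4)*(d^2 - d - 20) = (d - 1)*(d + 3)*(d + 4)^2*(d - 5)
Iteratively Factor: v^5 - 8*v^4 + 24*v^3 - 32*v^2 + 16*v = (v - 2)*(v^4 - 6*v^3 + 12*v^2 - 8*v) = v*(v - 2)*(v^3 - 6*v^2 + 12*v - 8) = v*(v - 2)^2*(v^2 - 4*v + 4) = v*(v - 2)^3*(v - 2)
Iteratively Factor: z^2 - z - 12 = (z - 4)*(z + 3)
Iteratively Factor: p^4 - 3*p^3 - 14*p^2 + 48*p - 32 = (p - 1)*(p^3 - 2*p^2 - 16*p + 32) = (p - 1)*(p + 4)*(p^2 - 6*p + 8) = (p - 4)*(p - 1)*(p + 4)*(p - 2)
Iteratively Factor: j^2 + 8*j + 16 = (j + 4)*(j + 4)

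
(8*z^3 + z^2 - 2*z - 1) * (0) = 0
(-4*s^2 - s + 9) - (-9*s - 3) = -4*s^2 + 8*s + 12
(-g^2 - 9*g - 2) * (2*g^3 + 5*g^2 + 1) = -2*g^5 - 23*g^4 - 49*g^3 - 11*g^2 - 9*g - 2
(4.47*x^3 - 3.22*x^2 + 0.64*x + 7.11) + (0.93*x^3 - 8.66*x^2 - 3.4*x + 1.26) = 5.4*x^3 - 11.88*x^2 - 2.76*x + 8.37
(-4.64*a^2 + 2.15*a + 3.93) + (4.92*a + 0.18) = -4.64*a^2 + 7.07*a + 4.11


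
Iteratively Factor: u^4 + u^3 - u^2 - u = (u - 1)*(u^3 + 2*u^2 + u) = u*(u - 1)*(u^2 + 2*u + 1) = u*(u - 1)*(u + 1)*(u + 1)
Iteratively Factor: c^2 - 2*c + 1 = (c - 1)*(c - 1)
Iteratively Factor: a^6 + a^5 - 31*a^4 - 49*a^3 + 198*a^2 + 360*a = (a)*(a^5 + a^4 - 31*a^3 - 49*a^2 + 198*a + 360) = a*(a + 4)*(a^4 - 3*a^3 - 19*a^2 + 27*a + 90) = a*(a + 2)*(a + 4)*(a^3 - 5*a^2 - 9*a + 45) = a*(a - 3)*(a + 2)*(a + 4)*(a^2 - 2*a - 15) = a*(a - 5)*(a - 3)*(a + 2)*(a + 4)*(a + 3)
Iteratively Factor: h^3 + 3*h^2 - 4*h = (h + 4)*(h^2 - h) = h*(h + 4)*(h - 1)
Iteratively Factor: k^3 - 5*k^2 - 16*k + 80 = (k + 4)*(k^2 - 9*k + 20) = (k - 5)*(k + 4)*(k - 4)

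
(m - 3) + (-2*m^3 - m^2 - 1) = -2*m^3 - m^2 + m - 4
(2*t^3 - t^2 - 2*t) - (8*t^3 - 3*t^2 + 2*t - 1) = -6*t^3 + 2*t^2 - 4*t + 1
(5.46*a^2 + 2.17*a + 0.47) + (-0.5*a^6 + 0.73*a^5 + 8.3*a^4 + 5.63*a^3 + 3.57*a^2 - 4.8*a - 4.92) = -0.5*a^6 + 0.73*a^5 + 8.3*a^4 + 5.63*a^3 + 9.03*a^2 - 2.63*a - 4.45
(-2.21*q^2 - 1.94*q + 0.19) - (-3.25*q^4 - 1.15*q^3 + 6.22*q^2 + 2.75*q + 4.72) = 3.25*q^4 + 1.15*q^3 - 8.43*q^2 - 4.69*q - 4.53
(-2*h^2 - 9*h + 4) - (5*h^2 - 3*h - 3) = -7*h^2 - 6*h + 7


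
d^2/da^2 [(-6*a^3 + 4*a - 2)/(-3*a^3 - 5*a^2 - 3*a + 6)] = 4*(-45*a^6 - 135*a^5 + 288*a^4 + 205*a^3 - 276*a^2 + 243*a + 3)/(27*a^9 + 135*a^8 + 306*a^7 + 233*a^6 - 234*a^5 - 639*a^4 - 189*a^3 + 378*a^2 + 324*a - 216)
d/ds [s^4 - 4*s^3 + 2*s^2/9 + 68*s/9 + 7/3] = 4*s^3 - 12*s^2 + 4*s/9 + 68/9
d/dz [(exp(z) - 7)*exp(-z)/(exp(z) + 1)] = (-exp(2*z) + 14*exp(z) + 7)*exp(-z)/(exp(2*z) + 2*exp(z) + 1)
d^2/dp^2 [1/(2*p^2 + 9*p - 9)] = 2*(-4*p^2 - 18*p + (4*p + 9)^2 + 18)/(2*p^2 + 9*p - 9)^3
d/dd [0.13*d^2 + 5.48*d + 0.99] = 0.26*d + 5.48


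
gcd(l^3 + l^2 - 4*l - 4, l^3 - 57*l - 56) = l + 1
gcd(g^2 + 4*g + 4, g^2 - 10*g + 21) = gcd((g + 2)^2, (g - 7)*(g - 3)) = 1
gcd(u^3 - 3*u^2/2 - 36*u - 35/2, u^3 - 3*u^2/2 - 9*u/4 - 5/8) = u + 1/2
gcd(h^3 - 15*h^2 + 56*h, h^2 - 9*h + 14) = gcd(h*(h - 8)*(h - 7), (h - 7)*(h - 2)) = h - 7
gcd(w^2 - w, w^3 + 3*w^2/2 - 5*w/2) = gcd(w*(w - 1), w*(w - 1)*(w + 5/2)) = w^2 - w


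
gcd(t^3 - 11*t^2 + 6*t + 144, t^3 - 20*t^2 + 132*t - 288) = t^2 - 14*t + 48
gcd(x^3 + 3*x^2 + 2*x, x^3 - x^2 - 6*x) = x^2 + 2*x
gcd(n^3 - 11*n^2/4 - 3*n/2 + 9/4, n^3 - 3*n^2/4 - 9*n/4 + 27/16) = n - 3/4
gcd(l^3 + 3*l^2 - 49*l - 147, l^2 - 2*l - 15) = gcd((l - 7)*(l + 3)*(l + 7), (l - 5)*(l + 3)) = l + 3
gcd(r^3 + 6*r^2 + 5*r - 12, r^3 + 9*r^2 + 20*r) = r + 4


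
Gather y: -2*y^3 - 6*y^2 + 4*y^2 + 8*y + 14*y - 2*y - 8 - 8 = -2*y^3 - 2*y^2 + 20*y - 16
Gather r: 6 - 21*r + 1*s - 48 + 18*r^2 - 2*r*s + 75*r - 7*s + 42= 18*r^2 + r*(54 - 2*s) - 6*s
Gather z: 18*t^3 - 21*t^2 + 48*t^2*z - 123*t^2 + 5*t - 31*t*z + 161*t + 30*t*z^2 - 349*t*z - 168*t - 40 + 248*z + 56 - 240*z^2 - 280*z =18*t^3 - 144*t^2 - 2*t + z^2*(30*t - 240) + z*(48*t^2 - 380*t - 32) + 16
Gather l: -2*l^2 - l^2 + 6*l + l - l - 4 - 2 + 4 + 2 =-3*l^2 + 6*l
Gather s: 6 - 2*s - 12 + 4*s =2*s - 6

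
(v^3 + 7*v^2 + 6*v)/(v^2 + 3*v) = (v^2 + 7*v + 6)/(v + 3)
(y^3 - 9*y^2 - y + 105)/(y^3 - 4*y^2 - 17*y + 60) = (y^2 - 4*y - 21)/(y^2 + y - 12)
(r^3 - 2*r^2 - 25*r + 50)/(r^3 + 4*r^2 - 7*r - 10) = (r - 5)/(r + 1)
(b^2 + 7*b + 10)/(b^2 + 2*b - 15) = (b + 2)/(b - 3)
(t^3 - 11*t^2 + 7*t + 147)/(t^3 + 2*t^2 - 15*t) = (t^3 - 11*t^2 + 7*t + 147)/(t*(t^2 + 2*t - 15))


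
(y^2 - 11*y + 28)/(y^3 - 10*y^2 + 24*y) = (y - 7)/(y*(y - 6))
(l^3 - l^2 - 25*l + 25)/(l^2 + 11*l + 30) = (l^2 - 6*l + 5)/(l + 6)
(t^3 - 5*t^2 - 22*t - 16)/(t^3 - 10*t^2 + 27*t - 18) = (t^3 - 5*t^2 - 22*t - 16)/(t^3 - 10*t^2 + 27*t - 18)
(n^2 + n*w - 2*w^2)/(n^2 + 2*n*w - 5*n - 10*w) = (n - w)/(n - 5)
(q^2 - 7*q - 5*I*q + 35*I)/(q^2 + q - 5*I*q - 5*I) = (q - 7)/(q + 1)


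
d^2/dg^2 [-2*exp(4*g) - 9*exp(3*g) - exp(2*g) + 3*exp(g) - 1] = (-32*exp(3*g) - 81*exp(2*g) - 4*exp(g) + 3)*exp(g)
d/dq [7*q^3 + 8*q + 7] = 21*q^2 + 8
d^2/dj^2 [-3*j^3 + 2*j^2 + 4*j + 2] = 4 - 18*j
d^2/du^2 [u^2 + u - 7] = 2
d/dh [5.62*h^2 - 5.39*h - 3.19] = 11.24*h - 5.39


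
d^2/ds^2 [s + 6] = 0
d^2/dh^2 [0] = 0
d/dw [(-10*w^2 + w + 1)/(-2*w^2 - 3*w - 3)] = 32*w*(w + 2)/(4*w^4 + 12*w^3 + 21*w^2 + 18*w + 9)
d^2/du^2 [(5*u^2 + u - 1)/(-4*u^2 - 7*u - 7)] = 2*(124*u^3 + 468*u^2 + 168*u - 175)/(64*u^6 + 336*u^5 + 924*u^4 + 1519*u^3 + 1617*u^2 + 1029*u + 343)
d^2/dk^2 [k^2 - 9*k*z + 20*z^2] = 2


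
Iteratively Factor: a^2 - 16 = (a + 4)*(a - 4)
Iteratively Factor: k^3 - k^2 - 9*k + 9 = (k - 1)*(k^2 - 9) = (k - 3)*(k - 1)*(k + 3)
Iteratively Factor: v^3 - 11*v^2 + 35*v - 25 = (v - 5)*(v^2 - 6*v + 5) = (v - 5)^2*(v - 1)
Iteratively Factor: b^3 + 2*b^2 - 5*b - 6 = (b - 2)*(b^2 + 4*b + 3) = (b - 2)*(b + 1)*(b + 3)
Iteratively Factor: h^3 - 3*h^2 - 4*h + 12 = (h - 2)*(h^2 - h - 6) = (h - 3)*(h - 2)*(h + 2)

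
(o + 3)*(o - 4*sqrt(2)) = o^2 - 4*sqrt(2)*o + 3*o - 12*sqrt(2)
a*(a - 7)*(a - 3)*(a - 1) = a^4 - 11*a^3 + 31*a^2 - 21*a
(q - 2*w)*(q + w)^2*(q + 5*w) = q^4 + 5*q^3*w - 3*q^2*w^2 - 17*q*w^3 - 10*w^4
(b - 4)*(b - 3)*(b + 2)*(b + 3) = b^4 - 2*b^3 - 17*b^2 + 18*b + 72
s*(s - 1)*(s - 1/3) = s^3 - 4*s^2/3 + s/3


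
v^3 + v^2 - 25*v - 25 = (v - 5)*(v + 1)*(v + 5)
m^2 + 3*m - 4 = (m - 1)*(m + 4)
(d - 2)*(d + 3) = d^2 + d - 6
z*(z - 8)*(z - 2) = z^3 - 10*z^2 + 16*z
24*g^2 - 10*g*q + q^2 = (-6*g + q)*(-4*g + q)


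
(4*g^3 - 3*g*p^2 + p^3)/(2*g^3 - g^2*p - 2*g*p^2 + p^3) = (-2*g + p)/(-g + p)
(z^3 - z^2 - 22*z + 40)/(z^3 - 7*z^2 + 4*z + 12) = (z^2 + z - 20)/(z^2 - 5*z - 6)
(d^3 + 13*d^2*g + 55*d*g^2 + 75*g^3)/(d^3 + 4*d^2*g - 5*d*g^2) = (d^2 + 8*d*g + 15*g^2)/(d*(d - g))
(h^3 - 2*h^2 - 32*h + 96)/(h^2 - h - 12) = (h^2 + 2*h - 24)/(h + 3)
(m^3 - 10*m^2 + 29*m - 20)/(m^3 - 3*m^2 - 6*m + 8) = (m - 5)/(m + 2)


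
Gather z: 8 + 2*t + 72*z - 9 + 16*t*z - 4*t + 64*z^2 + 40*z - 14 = -2*t + 64*z^2 + z*(16*t + 112) - 15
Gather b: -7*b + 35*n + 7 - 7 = -7*b + 35*n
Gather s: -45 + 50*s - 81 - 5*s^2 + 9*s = -5*s^2 + 59*s - 126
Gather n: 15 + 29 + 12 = 56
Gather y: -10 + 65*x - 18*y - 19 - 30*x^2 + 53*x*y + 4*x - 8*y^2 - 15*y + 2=-30*x^2 + 69*x - 8*y^2 + y*(53*x - 33) - 27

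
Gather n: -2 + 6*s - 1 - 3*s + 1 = 3*s - 2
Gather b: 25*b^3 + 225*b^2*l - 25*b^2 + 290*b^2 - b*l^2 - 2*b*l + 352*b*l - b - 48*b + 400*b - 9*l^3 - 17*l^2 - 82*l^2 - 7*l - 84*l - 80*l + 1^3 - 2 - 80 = 25*b^3 + b^2*(225*l + 265) + b*(-l^2 + 350*l + 351) - 9*l^3 - 99*l^2 - 171*l - 81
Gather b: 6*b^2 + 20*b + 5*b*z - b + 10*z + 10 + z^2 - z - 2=6*b^2 + b*(5*z + 19) + z^2 + 9*z + 8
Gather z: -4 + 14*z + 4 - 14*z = 0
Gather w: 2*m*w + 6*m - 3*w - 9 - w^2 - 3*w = 6*m - w^2 + w*(2*m - 6) - 9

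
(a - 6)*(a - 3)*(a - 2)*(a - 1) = a^4 - 12*a^3 + 47*a^2 - 72*a + 36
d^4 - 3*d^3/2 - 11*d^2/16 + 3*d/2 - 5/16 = (d - 5/4)*(d - 1)*(d - 1/4)*(d + 1)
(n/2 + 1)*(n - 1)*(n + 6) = n^3/2 + 7*n^2/2 + 2*n - 6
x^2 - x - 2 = (x - 2)*(x + 1)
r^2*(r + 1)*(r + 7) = r^4 + 8*r^3 + 7*r^2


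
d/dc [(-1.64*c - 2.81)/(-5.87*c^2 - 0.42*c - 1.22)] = (-9.6268*c^2 - 32.9894*c + 0.8206)/(34.4569*c^4 + 4.9308*c^3 + 14.4992*c^2 + 1.0248*c + 1.4884)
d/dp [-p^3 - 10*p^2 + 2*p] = -3*p^2 - 20*p + 2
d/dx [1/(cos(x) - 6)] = sin(x)/(cos(x) - 6)^2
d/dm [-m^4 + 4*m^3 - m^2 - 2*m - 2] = -4*m^3 + 12*m^2 - 2*m - 2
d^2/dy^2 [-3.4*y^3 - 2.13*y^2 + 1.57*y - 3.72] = -20.4*y - 4.26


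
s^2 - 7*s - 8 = (s - 8)*(s + 1)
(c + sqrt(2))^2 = c^2 + 2*sqrt(2)*c + 2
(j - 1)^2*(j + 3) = j^3 + j^2 - 5*j + 3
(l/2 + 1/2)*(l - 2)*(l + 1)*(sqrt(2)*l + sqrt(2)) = sqrt(2)*l^4/2 + sqrt(2)*l^3/2 - 3*sqrt(2)*l^2/2 - 5*sqrt(2)*l/2 - sqrt(2)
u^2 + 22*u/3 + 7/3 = (u + 1/3)*(u + 7)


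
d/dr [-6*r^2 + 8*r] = 8 - 12*r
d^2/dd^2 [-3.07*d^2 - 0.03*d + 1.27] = -6.14000000000000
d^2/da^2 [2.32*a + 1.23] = 0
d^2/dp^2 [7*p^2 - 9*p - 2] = 14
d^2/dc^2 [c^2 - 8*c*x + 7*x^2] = 2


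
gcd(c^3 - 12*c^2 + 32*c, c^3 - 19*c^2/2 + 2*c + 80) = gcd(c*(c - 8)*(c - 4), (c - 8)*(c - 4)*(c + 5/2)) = c^2 - 12*c + 32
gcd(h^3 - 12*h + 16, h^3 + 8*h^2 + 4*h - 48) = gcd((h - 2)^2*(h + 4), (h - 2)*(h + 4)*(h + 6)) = h^2 + 2*h - 8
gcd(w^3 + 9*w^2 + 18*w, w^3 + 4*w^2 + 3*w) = w^2 + 3*w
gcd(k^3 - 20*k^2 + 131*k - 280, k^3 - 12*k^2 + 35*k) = k^2 - 12*k + 35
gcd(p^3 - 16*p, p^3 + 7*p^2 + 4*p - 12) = 1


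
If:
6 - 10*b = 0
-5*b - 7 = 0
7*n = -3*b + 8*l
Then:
No Solution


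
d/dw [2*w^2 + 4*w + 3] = 4*w + 4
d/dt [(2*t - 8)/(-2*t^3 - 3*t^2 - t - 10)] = 2*(-2*t^3 - 3*t^2 - t + (t - 4)*(6*t^2 + 6*t + 1) - 10)/(2*t^3 + 3*t^2 + t + 10)^2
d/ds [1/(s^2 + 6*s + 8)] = 2*(-s - 3)/(s^2 + 6*s + 8)^2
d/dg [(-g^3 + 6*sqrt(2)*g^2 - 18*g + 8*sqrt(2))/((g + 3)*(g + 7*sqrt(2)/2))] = (-2*g^4 - 14*sqrt(2)*g^3 - 12*g^3 - 27*sqrt(2)*g^2 + 120*g^2 - 32*sqrt(2)*g + 504*g - 426*sqrt(2) - 112)/(2*g^4 + 12*g^3 + 14*sqrt(2)*g^3 + 67*g^2 + 84*sqrt(2)*g^2 + 126*sqrt(2)*g + 294*g + 441)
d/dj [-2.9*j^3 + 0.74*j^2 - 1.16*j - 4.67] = -8.7*j^2 + 1.48*j - 1.16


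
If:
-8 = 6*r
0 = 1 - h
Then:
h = 1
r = -4/3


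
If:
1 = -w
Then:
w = -1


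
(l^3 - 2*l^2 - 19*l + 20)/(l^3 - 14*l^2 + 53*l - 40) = (l + 4)/(l - 8)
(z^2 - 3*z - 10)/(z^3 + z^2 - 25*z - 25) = (z + 2)/(z^2 + 6*z + 5)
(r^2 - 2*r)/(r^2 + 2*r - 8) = r/(r + 4)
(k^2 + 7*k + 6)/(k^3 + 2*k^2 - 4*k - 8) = (k^2 + 7*k + 6)/(k^3 + 2*k^2 - 4*k - 8)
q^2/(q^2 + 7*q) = q/(q + 7)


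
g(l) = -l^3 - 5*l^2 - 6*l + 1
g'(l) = -3*l^2 - 10*l - 6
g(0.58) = -4.36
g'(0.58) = -12.81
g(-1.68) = 1.71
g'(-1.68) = 2.33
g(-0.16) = 1.84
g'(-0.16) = -4.48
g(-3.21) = 1.82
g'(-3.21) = -4.81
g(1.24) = -16.03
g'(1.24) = -23.01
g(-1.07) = 2.92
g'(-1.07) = 1.27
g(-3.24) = 1.96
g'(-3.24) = -5.09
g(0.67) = -5.57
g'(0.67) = -14.05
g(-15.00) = 2341.00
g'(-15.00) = -531.00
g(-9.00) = 379.00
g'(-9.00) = -159.00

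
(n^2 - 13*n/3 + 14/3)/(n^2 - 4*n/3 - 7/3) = (n - 2)/(n + 1)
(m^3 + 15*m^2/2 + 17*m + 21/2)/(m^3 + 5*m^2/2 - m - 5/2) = (2*m^2 + 13*m + 21)/(2*m^2 + 3*m - 5)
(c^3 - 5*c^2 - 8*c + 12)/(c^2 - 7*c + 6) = c + 2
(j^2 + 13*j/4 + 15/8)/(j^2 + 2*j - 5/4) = (4*j + 3)/(2*(2*j - 1))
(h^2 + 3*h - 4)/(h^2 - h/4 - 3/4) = 4*(h + 4)/(4*h + 3)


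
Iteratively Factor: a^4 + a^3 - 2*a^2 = (a - 1)*(a^3 + 2*a^2) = (a - 1)*(a + 2)*(a^2) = a*(a - 1)*(a + 2)*(a)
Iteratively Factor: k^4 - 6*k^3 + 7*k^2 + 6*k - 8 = (k + 1)*(k^3 - 7*k^2 + 14*k - 8) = (k - 2)*(k + 1)*(k^2 - 5*k + 4) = (k - 4)*(k - 2)*(k + 1)*(k - 1)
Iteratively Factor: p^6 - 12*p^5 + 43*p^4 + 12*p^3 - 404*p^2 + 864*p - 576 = (p - 3)*(p^5 - 9*p^4 + 16*p^3 + 60*p^2 - 224*p + 192) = (p - 4)*(p - 3)*(p^4 - 5*p^3 - 4*p^2 + 44*p - 48) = (p - 4)*(p - 3)*(p - 2)*(p^3 - 3*p^2 - 10*p + 24) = (p - 4)*(p - 3)*(p - 2)*(p + 3)*(p^2 - 6*p + 8) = (p - 4)*(p - 3)*(p - 2)^2*(p + 3)*(p - 4)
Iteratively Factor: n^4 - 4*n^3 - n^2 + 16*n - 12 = (n - 3)*(n^3 - n^2 - 4*n + 4) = (n - 3)*(n + 2)*(n^2 - 3*n + 2) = (n - 3)*(n - 1)*(n + 2)*(n - 2)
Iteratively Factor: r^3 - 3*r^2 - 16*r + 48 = (r - 3)*(r^2 - 16) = (r - 4)*(r - 3)*(r + 4)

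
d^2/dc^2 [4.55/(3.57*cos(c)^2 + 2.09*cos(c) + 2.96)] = (-231.95718*(1 - cos(c)^2)^2 - 101.846745*cos(c)^3 + 56.4695949999999*cos(c)^2 + 231.84161*cos(c) + 175.54537)/(3.57*cos(c)^2 + 2.09*cos(c) + 2.96)^3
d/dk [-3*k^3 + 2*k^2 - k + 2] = -9*k^2 + 4*k - 1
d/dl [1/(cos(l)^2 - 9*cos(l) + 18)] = (2*cos(l) - 9)*sin(l)/(cos(l)^2 - 9*cos(l) + 18)^2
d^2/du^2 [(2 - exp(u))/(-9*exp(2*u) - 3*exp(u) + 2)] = (81*exp(4*u) - 675*exp(3*u) - 54*exp(2*u) - 156*exp(u) - 8)*exp(u)/(729*exp(6*u) + 729*exp(5*u) - 243*exp(4*u) - 297*exp(3*u) + 54*exp(2*u) + 36*exp(u) - 8)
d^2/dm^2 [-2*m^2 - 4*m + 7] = -4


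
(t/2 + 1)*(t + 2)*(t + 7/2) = t^3/2 + 15*t^2/4 + 9*t + 7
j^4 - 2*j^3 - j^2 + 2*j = j*(j - 2)*(j - 1)*(j + 1)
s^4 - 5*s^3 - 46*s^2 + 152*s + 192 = (s - 8)*(s - 4)*(s + 1)*(s + 6)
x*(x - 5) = x^2 - 5*x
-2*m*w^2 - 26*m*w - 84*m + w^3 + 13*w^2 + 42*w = (-2*m + w)*(w + 6)*(w + 7)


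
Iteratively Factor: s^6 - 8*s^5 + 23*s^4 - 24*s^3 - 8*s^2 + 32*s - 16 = (s - 1)*(s^5 - 7*s^4 + 16*s^3 - 8*s^2 - 16*s + 16) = (s - 2)*(s - 1)*(s^4 - 5*s^3 + 6*s^2 + 4*s - 8) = (s - 2)*(s - 1)*(s + 1)*(s^3 - 6*s^2 + 12*s - 8) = (s - 2)^2*(s - 1)*(s + 1)*(s^2 - 4*s + 4) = (s - 2)^3*(s - 1)*(s + 1)*(s - 2)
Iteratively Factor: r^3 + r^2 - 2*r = (r)*(r^2 + r - 2) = r*(r + 2)*(r - 1)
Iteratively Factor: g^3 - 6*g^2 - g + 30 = (g - 5)*(g^2 - g - 6) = (g - 5)*(g - 3)*(g + 2)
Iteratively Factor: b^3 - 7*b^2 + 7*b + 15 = (b - 5)*(b^2 - 2*b - 3) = (b - 5)*(b - 3)*(b + 1)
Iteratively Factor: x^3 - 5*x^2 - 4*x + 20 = (x - 2)*(x^2 - 3*x - 10) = (x - 5)*(x - 2)*(x + 2)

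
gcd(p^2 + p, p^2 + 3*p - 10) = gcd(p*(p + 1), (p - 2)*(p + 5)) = 1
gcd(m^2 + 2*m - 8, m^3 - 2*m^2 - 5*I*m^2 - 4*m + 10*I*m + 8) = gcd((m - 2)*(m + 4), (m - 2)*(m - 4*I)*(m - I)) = m - 2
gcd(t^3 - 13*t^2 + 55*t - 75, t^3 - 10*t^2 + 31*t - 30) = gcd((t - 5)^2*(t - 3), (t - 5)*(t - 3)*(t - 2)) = t^2 - 8*t + 15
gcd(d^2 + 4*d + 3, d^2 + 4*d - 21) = 1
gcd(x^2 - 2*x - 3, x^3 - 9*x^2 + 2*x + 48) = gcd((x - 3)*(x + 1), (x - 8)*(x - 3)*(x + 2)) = x - 3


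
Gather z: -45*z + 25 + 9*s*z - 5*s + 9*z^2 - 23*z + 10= -5*s + 9*z^2 + z*(9*s - 68) + 35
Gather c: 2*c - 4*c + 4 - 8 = -2*c - 4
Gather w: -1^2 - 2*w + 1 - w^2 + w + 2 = -w^2 - w + 2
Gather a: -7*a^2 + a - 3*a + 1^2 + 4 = -7*a^2 - 2*a + 5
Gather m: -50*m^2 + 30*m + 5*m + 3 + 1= -50*m^2 + 35*m + 4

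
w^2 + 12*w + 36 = (w + 6)^2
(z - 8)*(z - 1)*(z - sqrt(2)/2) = z^3 - 9*z^2 - sqrt(2)*z^2/2 + 9*sqrt(2)*z/2 + 8*z - 4*sqrt(2)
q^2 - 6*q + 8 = (q - 4)*(q - 2)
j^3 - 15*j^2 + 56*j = j*(j - 8)*(j - 7)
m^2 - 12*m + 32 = (m - 8)*(m - 4)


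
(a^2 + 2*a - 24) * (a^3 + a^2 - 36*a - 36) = a^5 + 3*a^4 - 58*a^3 - 132*a^2 + 792*a + 864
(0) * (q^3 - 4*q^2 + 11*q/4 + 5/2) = 0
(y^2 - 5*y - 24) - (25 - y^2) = 2*y^2 - 5*y - 49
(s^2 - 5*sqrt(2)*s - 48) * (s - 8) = s^3 - 8*s^2 - 5*sqrt(2)*s^2 - 48*s + 40*sqrt(2)*s + 384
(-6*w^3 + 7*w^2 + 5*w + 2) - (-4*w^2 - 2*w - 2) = -6*w^3 + 11*w^2 + 7*w + 4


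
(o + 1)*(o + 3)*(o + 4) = o^3 + 8*o^2 + 19*o + 12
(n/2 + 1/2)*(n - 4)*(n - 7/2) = n^3/2 - 13*n^2/4 + 13*n/4 + 7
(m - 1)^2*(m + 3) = m^3 + m^2 - 5*m + 3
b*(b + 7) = b^2 + 7*b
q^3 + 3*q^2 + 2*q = q*(q + 1)*(q + 2)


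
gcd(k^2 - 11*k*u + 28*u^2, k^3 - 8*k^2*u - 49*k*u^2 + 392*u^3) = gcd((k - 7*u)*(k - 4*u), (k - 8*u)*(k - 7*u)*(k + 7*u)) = -k + 7*u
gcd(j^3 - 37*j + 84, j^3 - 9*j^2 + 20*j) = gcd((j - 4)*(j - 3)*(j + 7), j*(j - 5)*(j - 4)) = j - 4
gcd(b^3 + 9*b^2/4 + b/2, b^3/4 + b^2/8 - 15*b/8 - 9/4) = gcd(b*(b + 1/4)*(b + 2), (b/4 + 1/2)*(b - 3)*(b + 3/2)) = b + 2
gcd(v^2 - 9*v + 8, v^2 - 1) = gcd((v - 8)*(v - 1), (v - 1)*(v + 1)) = v - 1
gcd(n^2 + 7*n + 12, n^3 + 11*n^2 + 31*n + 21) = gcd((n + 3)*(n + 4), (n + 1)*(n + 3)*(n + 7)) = n + 3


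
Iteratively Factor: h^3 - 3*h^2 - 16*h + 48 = (h + 4)*(h^2 - 7*h + 12) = (h - 4)*(h + 4)*(h - 3)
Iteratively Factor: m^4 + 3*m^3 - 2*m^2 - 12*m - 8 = (m + 2)*(m^3 + m^2 - 4*m - 4) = (m + 1)*(m + 2)*(m^2 - 4) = (m + 1)*(m + 2)^2*(m - 2)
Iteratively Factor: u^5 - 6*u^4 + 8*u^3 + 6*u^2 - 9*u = (u - 3)*(u^4 - 3*u^3 - u^2 + 3*u) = (u - 3)*(u - 1)*(u^3 - 2*u^2 - 3*u) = (u - 3)^2*(u - 1)*(u^2 + u) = u*(u - 3)^2*(u - 1)*(u + 1)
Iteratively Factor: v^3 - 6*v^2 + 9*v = (v - 3)*(v^2 - 3*v) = (v - 3)^2*(v)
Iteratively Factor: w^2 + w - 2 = (w + 2)*(w - 1)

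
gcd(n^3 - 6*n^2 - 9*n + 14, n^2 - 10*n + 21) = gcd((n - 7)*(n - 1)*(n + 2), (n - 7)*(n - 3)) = n - 7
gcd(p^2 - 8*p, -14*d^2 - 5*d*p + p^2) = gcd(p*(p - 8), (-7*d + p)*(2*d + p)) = 1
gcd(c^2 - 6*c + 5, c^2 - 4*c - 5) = c - 5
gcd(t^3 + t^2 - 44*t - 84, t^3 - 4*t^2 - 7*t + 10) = t + 2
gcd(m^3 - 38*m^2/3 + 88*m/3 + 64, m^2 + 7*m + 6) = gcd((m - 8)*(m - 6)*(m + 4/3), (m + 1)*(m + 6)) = 1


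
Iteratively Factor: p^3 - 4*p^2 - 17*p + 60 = (p - 5)*(p^2 + p - 12) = (p - 5)*(p + 4)*(p - 3)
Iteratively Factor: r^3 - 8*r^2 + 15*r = (r)*(r^2 - 8*r + 15) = r*(r - 5)*(r - 3)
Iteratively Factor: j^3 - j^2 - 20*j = (j + 4)*(j^2 - 5*j) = j*(j + 4)*(j - 5)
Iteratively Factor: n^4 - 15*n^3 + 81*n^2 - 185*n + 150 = (n - 5)*(n^3 - 10*n^2 + 31*n - 30) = (n - 5)*(n - 3)*(n^2 - 7*n + 10) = (n - 5)*(n - 3)*(n - 2)*(n - 5)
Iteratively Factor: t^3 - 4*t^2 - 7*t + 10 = (t - 5)*(t^2 + t - 2) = (t - 5)*(t + 2)*(t - 1)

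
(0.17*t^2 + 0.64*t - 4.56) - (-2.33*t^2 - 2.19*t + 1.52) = 2.5*t^2 + 2.83*t - 6.08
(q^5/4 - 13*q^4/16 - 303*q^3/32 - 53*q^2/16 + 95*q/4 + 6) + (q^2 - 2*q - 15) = q^5/4 - 13*q^4/16 - 303*q^3/32 - 37*q^2/16 + 87*q/4 - 9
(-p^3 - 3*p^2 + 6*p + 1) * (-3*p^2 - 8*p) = 3*p^5 + 17*p^4 + 6*p^3 - 51*p^2 - 8*p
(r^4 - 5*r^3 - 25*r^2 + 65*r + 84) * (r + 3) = r^5 - 2*r^4 - 40*r^3 - 10*r^2 + 279*r + 252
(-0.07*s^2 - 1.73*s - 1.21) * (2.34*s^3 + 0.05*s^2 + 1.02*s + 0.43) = -0.1638*s^5 - 4.0517*s^4 - 2.9893*s^3 - 1.8552*s^2 - 1.9781*s - 0.5203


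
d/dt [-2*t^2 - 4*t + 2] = -4*t - 4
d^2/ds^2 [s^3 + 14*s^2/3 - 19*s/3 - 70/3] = 6*s + 28/3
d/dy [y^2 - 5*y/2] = 2*y - 5/2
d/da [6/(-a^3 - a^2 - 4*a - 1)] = 6*(3*a^2 + 2*a + 4)/(a^3 + a^2 + 4*a + 1)^2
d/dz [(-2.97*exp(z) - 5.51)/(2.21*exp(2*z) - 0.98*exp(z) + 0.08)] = (6.5637*exp(2*z) + 24.3542*exp(z) - 5.6374)*exp(z)/(4.8841*exp(4*z) - 4.3316*exp(3*z) + 1.314*exp(2*z) - 0.1568*exp(z) + 0.0064)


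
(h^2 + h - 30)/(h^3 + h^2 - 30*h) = 1/h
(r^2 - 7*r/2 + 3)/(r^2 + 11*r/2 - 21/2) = (r - 2)/(r + 7)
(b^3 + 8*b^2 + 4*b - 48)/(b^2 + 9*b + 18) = (b^2 + 2*b - 8)/(b + 3)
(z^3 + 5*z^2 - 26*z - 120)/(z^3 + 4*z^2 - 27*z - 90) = (z + 4)/(z + 3)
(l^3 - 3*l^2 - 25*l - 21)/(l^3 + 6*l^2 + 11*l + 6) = (l - 7)/(l + 2)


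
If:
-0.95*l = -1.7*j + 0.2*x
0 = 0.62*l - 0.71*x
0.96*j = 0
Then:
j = 0.00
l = 0.00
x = 0.00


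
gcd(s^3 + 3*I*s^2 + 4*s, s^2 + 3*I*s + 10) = 1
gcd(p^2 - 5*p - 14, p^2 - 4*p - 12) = p + 2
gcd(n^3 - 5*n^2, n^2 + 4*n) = n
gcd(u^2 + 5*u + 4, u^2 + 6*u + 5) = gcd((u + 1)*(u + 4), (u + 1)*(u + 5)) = u + 1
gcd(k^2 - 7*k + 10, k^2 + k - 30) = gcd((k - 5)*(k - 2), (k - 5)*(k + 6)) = k - 5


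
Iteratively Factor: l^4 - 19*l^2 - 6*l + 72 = (l + 3)*(l^3 - 3*l^2 - 10*l + 24) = (l + 3)^2*(l^2 - 6*l + 8) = (l - 2)*(l + 3)^2*(l - 4)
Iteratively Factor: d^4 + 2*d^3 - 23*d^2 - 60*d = (d)*(d^3 + 2*d^2 - 23*d - 60) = d*(d + 4)*(d^2 - 2*d - 15) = d*(d - 5)*(d + 4)*(d + 3)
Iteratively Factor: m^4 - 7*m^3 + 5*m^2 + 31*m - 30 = (m + 2)*(m^3 - 9*m^2 + 23*m - 15) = (m - 3)*(m + 2)*(m^2 - 6*m + 5) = (m - 5)*(m - 3)*(m + 2)*(m - 1)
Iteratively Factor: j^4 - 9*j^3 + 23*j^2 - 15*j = (j)*(j^3 - 9*j^2 + 23*j - 15) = j*(j - 5)*(j^2 - 4*j + 3) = j*(j - 5)*(j - 3)*(j - 1)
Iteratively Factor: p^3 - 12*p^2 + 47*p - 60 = (p - 5)*(p^2 - 7*p + 12) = (p - 5)*(p - 3)*(p - 4)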